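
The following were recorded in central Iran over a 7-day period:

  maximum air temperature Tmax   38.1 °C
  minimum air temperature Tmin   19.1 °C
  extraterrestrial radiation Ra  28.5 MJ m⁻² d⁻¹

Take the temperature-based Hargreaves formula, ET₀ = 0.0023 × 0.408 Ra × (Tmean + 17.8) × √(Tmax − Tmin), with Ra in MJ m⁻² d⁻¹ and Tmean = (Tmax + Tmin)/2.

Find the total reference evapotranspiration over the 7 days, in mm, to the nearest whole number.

38 mm

Tmean = (38.1 + 19.1)/2 = 28.60 °C
0.408 Ra = 0.408 × 28.5 = 11.6280 mm/d equivalent
ET₀ = 0.0023 × 11.6280 × (28.60 + 17.8) × √19.0 = 0.0023 × 11.6280 × 46.40 × 4.3589 = 5.4091 mm/d
Over 7 days: 5.4091 × 7 = 37.864 mm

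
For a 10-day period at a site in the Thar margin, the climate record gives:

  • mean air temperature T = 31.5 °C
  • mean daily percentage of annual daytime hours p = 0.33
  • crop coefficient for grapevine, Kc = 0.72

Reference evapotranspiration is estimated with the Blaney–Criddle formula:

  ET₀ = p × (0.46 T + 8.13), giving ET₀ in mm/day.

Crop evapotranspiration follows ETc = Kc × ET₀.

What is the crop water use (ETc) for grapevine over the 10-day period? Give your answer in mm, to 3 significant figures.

53.7 mm

ET₀ = 0.33 × (0.46 × 31.5 + 8.13) = 0.33 × 22.620 = 7.4646 mm/d
ETc = Kc × ET₀ = 0.72 × 7.4646 = 5.3745 mm/d
Over 10 days: 5.3745 × 10 = 53.745 mm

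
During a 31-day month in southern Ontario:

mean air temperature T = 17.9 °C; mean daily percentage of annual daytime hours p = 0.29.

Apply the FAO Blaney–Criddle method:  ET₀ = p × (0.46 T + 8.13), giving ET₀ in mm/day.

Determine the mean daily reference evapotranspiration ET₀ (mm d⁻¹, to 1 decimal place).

ET₀ = 0.29 × (0.46 × 17.9 + 8.13) = 0.29 × 16.364 = 4.7456 mm/d

4.7 mm d⁻¹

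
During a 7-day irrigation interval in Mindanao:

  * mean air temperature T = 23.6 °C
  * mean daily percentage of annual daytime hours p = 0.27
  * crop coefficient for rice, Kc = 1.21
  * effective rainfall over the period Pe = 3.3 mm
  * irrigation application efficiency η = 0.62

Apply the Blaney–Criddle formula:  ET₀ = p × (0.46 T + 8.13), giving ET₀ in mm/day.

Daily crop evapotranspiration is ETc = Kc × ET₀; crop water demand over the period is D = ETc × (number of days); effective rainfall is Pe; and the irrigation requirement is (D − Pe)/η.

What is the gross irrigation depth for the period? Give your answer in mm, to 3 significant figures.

ET₀ = 0.27 × (0.46 × 23.6 + 8.13) = 0.27 × 18.986 = 5.1262 mm/d
ETc = Kc × ET₀ = 1.21 × 5.1262 = 6.2027 mm/d
Crop demand D = ETc × 7 d = 6.2027 × 7 = 43.419 mm
D − Pe = 43.419 − 3.3 = 40.119 mm
Gross irrigation = 40.119 / 0.62 = 64.708 mm

64.7 mm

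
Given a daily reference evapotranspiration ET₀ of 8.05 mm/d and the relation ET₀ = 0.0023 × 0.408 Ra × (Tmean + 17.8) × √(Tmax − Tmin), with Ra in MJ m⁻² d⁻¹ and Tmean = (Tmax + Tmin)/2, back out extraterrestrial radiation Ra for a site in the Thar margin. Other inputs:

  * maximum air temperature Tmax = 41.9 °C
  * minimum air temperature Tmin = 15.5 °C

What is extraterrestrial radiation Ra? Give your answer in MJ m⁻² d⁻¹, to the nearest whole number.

36 MJ m⁻² d⁻¹

Tmean = (41.9+15.5)/2 = 28.70 °C; ΔT = 26.4
Ra = ET₀ / [0.0023 × 0.408 × (Tmean+17.8) × √ΔT]
   = 8.05 / (0.0023 × 0.408 × 46.50 × 5.1381) = 35.905 MJ m⁻² d⁻¹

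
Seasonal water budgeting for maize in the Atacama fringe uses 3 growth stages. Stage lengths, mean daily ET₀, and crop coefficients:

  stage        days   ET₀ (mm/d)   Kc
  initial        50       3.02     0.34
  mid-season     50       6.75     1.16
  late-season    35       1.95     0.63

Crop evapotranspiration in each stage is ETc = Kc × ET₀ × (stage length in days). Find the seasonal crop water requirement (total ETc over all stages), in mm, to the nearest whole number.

initial: 0.34 × 3.02 × 50 = 51.34 mm
mid-season: 1.16 × 6.75 × 50 = 391.50 mm
late-season: 0.63 × 1.95 × 35 = 43.00 mm
Seasonal total = 485.84 mm

486 mm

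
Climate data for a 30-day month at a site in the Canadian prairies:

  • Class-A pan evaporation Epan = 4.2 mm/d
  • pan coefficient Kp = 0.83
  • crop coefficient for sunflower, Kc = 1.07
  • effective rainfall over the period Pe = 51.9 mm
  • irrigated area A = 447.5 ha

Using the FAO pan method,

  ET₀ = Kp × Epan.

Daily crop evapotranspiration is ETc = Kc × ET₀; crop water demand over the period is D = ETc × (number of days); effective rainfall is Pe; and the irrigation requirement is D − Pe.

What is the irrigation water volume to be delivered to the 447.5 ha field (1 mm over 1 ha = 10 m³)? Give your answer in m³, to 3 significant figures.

269000 m³

ET₀ = 0.83 × 4.2 = 3.4860 mm/d
ETc = Kc × ET₀ = 1.07 × 3.4860 = 3.7300 mm/d
Crop demand D = ETc × 30 d = 3.7300 × 30 = 111.900 mm
D − Pe = 111.900 − 51.9 = 60.000 mm
Volume = 60.000 mm × 447.5 ha × 10 = 268500.0 m³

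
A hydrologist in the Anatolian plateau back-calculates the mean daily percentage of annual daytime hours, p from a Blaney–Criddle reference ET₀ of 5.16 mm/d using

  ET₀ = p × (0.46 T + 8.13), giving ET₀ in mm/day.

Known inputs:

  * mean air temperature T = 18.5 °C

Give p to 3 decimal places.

0.310

p = ET₀ / (0.46 T + 8.13) = 5.16 / (0.46 × 18.5 + 8.13) = 5.16 / 16.640 = 0.3101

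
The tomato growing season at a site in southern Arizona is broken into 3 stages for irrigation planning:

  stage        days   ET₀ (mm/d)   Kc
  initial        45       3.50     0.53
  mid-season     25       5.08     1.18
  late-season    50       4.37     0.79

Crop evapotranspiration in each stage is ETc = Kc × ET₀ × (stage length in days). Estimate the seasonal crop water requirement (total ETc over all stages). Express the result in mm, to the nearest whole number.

406 mm

initial: 0.53 × 3.50 × 45 = 83.48 mm
mid-season: 1.18 × 5.08 × 25 = 149.86 mm
late-season: 0.79 × 4.37 × 50 = 172.62 mm
Seasonal total = 405.96 mm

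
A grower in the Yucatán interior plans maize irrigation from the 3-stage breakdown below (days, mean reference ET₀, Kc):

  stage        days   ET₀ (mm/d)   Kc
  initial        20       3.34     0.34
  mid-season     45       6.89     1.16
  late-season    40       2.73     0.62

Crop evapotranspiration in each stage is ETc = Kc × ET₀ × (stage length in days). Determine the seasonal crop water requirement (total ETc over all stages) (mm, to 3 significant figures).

450 mm

initial: 0.34 × 3.34 × 20 = 22.71 mm
mid-season: 1.16 × 6.89 × 45 = 359.66 mm
late-season: 0.62 × 2.73 × 40 = 67.70 mm
Seasonal total = 450.07 mm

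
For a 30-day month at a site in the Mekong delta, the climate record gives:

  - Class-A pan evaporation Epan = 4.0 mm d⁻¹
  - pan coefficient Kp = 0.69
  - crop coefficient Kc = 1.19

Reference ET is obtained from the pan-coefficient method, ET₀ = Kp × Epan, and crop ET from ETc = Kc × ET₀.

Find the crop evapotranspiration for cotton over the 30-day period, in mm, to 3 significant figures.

ET₀ = 0.69 × 4.0 = 2.7600 mm/d
ETc = Kc × ET₀ = 1.19 × 2.7600 = 3.2844 mm/d
Over 30 days: 3.2844 × 30 = 98.532 mm

98.5 mm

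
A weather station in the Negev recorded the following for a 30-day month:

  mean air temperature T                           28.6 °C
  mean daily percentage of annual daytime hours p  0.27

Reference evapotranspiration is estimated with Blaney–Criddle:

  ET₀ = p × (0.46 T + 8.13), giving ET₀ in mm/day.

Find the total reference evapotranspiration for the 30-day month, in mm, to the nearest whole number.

172 mm

ET₀ = 0.27 × (0.46 × 28.6 + 8.13) = 0.27 × 21.286 = 5.7472 mm/d
Monthly total = 5.7472 × 30 = 172.416 mm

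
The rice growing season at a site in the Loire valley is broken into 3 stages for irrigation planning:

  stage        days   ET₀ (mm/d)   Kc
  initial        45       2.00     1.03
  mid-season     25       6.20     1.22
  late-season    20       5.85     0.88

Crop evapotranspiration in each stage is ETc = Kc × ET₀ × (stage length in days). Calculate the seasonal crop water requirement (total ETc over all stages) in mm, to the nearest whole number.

initial: 1.03 × 2.00 × 45 = 92.70 mm
mid-season: 1.22 × 6.20 × 25 = 189.10 mm
late-season: 0.88 × 5.85 × 20 = 102.96 mm
Seasonal total = 384.76 mm

385 mm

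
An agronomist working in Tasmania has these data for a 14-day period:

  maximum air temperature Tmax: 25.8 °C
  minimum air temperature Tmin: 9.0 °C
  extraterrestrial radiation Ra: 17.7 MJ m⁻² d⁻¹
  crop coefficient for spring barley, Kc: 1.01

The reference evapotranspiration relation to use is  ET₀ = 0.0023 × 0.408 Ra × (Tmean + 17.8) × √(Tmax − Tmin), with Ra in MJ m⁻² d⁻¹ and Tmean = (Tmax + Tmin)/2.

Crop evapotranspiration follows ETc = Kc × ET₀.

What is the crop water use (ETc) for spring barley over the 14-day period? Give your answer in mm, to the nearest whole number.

Tmean = (25.8 + 9.0)/2 = 17.40 °C
0.408 Ra = 0.408 × 17.7 = 7.2216 mm/d equivalent
ET₀ = 0.0023 × 7.2216 × (17.40 + 17.8) × √16.8 = 0.0023 × 7.2216 × 35.20 × 4.0988 = 2.3964 mm/d
ETc = Kc × ET₀ = 1.01 × 2.3964 = 2.4204 mm/d
Over 14 days: 2.4204 × 14 = 33.886 mm

34 mm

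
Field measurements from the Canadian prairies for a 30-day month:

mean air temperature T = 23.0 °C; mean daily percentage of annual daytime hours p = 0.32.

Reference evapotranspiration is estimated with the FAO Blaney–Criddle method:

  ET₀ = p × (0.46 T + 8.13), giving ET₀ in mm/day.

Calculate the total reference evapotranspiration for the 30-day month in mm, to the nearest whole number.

ET₀ = 0.32 × (0.46 × 23.0 + 8.13) = 0.32 × 18.710 = 5.9872 mm/d
Monthly total = 5.9872 × 30 = 179.616 mm

180 mm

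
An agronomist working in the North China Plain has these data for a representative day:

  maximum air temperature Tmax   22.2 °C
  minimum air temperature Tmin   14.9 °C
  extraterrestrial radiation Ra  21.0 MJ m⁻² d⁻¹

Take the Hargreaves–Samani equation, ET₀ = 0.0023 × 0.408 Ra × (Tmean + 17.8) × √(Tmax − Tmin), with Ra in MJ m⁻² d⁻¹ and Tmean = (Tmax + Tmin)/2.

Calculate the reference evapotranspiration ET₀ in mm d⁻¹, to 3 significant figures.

1.94 mm d⁻¹

Tmean = (22.2 + 14.9)/2 = 18.55 °C
0.408 Ra = 0.408 × 21.0 = 8.5680 mm/d equivalent
ET₀ = 0.0023 × 8.5680 × (18.55 + 17.8) × √7.3 = 0.0023 × 8.5680 × 36.35 × 2.7019 = 1.9354 mm/d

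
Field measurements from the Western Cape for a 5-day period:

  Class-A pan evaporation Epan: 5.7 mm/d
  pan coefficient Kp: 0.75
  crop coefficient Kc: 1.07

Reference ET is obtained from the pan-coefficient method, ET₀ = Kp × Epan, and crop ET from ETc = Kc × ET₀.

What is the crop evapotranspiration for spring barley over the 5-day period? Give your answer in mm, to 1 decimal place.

22.9 mm

ET₀ = 0.75 × 5.7 = 4.2750 mm/d
ETc = Kc × ET₀ = 1.07 × 4.2750 = 4.5743 mm/d
Over 5 days: 4.5743 × 5 = 22.872 mm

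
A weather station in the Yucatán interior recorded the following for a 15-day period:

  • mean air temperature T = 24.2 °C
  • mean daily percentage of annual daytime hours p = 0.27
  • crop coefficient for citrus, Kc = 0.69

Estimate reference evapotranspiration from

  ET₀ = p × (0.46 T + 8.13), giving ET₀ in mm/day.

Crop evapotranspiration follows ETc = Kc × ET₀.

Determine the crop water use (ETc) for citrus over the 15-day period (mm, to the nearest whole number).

54 mm

ET₀ = 0.27 × (0.46 × 24.2 + 8.13) = 0.27 × 19.262 = 5.2007 mm/d
ETc = Kc × ET₀ = 0.69 × 5.2007 = 3.5885 mm/d
Over 15 days: 3.5885 × 15 = 53.828 mm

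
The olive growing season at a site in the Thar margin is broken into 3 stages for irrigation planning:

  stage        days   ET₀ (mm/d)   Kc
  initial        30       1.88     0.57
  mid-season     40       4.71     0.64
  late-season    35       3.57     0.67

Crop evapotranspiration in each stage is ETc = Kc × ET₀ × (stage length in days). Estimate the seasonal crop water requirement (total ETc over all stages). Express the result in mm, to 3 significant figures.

initial: 0.57 × 1.88 × 30 = 32.15 mm
mid-season: 0.64 × 4.71 × 40 = 120.58 mm
late-season: 0.67 × 3.57 × 35 = 83.72 mm
Seasonal total = 236.45 mm

236 mm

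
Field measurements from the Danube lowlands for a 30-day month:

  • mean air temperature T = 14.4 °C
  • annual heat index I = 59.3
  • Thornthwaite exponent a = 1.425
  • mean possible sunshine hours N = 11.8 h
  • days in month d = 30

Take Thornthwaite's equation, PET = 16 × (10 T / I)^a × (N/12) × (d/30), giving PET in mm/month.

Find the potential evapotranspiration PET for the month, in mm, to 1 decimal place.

55.7 mm

10T/I = 10 × 14.4 / 59.3 = 2.4283
(10T/I)^a = 2.4283^1.425 = 3.5404
Uncorrected PET = 16 × 3.5404 = 56.646 mm
Correction = (N/12)(d/30) = (11.8/12)(30/30) = 0.9833
PET = 56.646 × 0.9833 = 55.700 mm/month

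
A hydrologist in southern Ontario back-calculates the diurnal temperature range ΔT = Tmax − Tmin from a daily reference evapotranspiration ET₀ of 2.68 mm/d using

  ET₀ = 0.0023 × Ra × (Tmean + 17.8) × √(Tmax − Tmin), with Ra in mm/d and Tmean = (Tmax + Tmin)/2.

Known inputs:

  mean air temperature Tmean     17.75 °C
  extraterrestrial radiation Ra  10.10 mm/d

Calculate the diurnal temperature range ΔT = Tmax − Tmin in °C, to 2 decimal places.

10.53 °C

√ΔT = ET₀ / [0.0023 × Ra × (Tmean+17.8)] = 2.68 / (0.0023 × 10.10 × 35.55) = 3.2452
ΔT = 3.2452² = 10.531 °C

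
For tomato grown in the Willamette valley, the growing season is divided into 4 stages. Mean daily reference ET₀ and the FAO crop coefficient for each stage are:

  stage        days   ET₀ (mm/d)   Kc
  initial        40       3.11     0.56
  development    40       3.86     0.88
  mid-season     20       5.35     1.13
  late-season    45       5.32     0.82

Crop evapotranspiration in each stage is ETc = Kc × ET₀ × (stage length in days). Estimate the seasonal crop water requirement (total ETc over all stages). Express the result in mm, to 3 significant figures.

initial: 0.56 × 3.11 × 40 = 69.66 mm
development: 0.88 × 3.86 × 40 = 135.87 mm
mid-season: 1.13 × 5.35 × 20 = 120.91 mm
late-season: 0.82 × 5.32 × 45 = 196.31 mm
Seasonal total = 522.75 mm

523 mm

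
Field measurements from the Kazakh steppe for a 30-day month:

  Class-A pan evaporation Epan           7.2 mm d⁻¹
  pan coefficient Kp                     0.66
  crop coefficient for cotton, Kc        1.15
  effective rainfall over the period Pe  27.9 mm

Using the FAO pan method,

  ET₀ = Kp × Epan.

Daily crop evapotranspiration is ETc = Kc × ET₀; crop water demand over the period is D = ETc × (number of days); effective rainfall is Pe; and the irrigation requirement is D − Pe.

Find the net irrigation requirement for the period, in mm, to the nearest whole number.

136 mm

ET₀ = 0.66 × 7.2 = 4.7520 mm/d
ETc = Kc × ET₀ = 1.15 × 4.7520 = 5.4648 mm/d
Crop demand D = ETc × 30 d = 5.4648 × 30 = 163.944 mm
D − Pe = 163.944 − 27.9 = 136.044 mm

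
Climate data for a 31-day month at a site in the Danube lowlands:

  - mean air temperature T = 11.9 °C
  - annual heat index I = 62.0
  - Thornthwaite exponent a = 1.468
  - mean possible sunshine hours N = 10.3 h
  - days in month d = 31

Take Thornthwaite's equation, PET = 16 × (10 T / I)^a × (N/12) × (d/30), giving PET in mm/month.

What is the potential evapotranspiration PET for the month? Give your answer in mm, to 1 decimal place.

10T/I = 10 × 11.9 / 62.0 = 1.9194
(10T/I)^a = 1.9194^1.468 = 2.6043
Uncorrected PET = 16 × 2.6043 = 41.669 mm
Correction = (N/12)(d/30) = (10.3/12)(31/30) = 0.8869
PET = 41.669 × 0.8869 = 36.956 mm/month

37.0 mm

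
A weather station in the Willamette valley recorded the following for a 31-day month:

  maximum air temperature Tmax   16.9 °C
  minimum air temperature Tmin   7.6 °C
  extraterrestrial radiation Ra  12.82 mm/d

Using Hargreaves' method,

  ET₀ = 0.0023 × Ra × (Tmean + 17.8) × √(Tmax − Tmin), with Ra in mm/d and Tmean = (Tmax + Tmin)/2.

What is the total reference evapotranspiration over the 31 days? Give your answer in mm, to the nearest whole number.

84 mm

Tmean = (16.9 + 7.6)/2 = 12.25 °C
ET₀ = 0.0023 × 12.82 × (12.25 + 17.8) × √9.3 = 0.0023 × 12.82 × 30.05 × 3.0496 = 2.7021 mm/d
Over 31 days: 2.7021 × 31 = 83.765 mm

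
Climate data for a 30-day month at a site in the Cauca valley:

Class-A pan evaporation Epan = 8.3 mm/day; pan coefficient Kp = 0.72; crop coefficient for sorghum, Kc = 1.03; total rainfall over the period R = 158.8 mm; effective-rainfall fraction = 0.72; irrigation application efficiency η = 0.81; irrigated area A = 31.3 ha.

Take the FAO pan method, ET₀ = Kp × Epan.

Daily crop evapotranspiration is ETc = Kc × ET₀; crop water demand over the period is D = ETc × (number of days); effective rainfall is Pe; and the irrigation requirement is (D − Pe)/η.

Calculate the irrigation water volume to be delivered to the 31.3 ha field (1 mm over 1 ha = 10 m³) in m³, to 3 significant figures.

27200 m³

ET₀ = 0.72 × 8.3 = 5.9760 mm/d
ETc = Kc × ET₀ = 1.03 × 5.9760 = 6.1553 mm/d
Crop demand D = ETc × 30 d = 6.1553 × 30 = 184.659 mm
Pe = 0.72 × 158.8 = 114.336 mm
D − Pe = 184.659 − 114.336 = 70.323 mm
Gross irrigation = 70.323 / 0.81 = 86.819 mm
Volume = 86.819 mm × 31.3 ha × 10 = 27174.3 m³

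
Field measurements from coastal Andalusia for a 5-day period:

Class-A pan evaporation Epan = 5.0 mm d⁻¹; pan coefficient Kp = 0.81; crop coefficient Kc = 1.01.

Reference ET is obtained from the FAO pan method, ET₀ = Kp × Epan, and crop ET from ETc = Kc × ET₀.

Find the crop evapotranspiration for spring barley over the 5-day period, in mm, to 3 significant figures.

20.5 mm

ET₀ = 0.81 × 5.0 = 4.0500 mm/d
ETc = Kc × ET₀ = 1.01 × 4.0500 = 4.0905 mm/d
Over 5 days: 4.0905 × 5 = 20.453 mm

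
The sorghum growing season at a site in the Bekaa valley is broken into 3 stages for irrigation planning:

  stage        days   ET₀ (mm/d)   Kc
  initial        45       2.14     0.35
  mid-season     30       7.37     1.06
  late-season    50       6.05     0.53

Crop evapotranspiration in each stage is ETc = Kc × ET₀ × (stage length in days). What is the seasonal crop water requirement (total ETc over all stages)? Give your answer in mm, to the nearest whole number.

initial: 0.35 × 2.14 × 45 = 33.71 mm
mid-season: 1.06 × 7.37 × 30 = 234.37 mm
late-season: 0.53 × 6.05 × 50 = 160.33 mm
Seasonal total = 428.41 mm

428 mm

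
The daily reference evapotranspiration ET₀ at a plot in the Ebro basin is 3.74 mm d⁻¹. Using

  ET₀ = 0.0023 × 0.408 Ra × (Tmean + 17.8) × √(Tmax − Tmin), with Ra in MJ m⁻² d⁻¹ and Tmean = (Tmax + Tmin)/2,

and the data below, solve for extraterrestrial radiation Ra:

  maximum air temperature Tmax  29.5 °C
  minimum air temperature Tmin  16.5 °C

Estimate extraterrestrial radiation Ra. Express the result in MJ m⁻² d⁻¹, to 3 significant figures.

27.1 MJ m⁻² d⁻¹

Tmean = (29.5+16.5)/2 = 23.00 °C; ΔT = 13.0
Ra = ET₀ / [0.0023 × 0.408 × (Tmean+17.8) × √ΔT]
   = 3.74 / (0.0023 × 0.408 × 40.80 × 3.6056) = 27.092 MJ m⁻² d⁻¹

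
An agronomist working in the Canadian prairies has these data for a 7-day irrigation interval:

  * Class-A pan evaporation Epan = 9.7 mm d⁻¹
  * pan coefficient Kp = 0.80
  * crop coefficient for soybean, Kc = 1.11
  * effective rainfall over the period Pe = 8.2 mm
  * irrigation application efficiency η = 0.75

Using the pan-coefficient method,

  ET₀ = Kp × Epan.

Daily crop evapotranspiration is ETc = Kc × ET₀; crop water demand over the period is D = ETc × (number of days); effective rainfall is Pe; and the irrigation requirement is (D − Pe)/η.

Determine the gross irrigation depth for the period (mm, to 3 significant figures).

ET₀ = 0.80 × 9.7 = 7.7600 mm/d
ETc = Kc × ET₀ = 1.11 × 7.7600 = 8.6136 mm/d
Crop demand D = ETc × 7 d = 8.6136 × 7 = 60.295 mm
D − Pe = 60.295 − 8.2 = 52.095 mm
Gross irrigation = 52.095 / 0.75 = 69.460 mm

69.5 mm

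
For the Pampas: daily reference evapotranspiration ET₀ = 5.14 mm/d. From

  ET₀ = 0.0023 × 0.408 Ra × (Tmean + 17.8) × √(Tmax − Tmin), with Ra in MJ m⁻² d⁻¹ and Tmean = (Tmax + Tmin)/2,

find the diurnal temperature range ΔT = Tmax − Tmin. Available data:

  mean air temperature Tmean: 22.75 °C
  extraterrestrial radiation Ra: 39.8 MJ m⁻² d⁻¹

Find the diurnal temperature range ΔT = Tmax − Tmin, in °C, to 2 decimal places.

√ΔT = ET₀ / [0.0023 × 0.408 × Ra × (Tmean+17.8)] = 5.14 / (0.0023 × 16.2384 × 40.55) = 3.3939
ΔT = 3.3939² = 11.519 °C

11.52 °C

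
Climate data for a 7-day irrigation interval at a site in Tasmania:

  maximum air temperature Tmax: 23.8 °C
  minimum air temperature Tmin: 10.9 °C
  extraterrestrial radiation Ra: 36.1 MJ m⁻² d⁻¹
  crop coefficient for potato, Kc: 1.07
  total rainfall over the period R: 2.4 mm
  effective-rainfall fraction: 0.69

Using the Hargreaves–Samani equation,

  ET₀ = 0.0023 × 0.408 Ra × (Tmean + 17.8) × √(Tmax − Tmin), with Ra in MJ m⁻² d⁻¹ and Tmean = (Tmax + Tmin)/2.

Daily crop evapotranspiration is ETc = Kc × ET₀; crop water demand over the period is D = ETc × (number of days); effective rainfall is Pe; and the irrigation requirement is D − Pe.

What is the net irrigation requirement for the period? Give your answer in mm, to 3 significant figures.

30.4 mm

Tmean = (23.8 + 10.9)/2 = 17.35 °C
0.408 Ra = 0.408 × 36.1 = 14.7288 mm/d equivalent
ET₀ = 0.0023 × 14.7288 × (17.35 + 17.8) × √12.9 = 0.0023 × 14.7288 × 35.15 × 3.5917 = 4.2768 mm/d
ETc = Kc × ET₀ = 1.07 × 4.2768 = 4.5762 mm/d
Crop demand D = ETc × 7 d = 4.5762 × 7 = 32.033 mm
Pe = 0.69 × 2.4 = 1.656 mm
D − Pe = 32.033 − 1.656 = 30.377 mm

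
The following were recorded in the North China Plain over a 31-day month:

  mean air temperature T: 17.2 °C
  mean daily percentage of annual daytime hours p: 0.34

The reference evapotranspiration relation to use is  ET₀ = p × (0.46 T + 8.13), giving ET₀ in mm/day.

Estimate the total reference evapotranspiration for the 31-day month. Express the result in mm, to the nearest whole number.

ET₀ = 0.34 × (0.46 × 17.2 + 8.13) = 0.34 × 16.042 = 5.4543 mm/d
Monthly total = 5.4543 × 31 = 169.083 mm

169 mm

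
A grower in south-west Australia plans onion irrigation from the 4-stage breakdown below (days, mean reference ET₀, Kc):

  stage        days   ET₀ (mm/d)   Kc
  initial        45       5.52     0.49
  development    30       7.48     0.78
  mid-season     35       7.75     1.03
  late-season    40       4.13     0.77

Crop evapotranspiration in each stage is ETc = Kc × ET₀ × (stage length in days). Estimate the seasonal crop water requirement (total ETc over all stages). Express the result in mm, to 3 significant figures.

703 mm

initial: 0.49 × 5.52 × 45 = 121.72 mm
development: 0.78 × 7.48 × 30 = 175.03 mm
mid-season: 1.03 × 7.75 × 35 = 279.39 mm
late-season: 0.77 × 4.13 × 40 = 127.20 mm
Seasonal total = 703.34 mm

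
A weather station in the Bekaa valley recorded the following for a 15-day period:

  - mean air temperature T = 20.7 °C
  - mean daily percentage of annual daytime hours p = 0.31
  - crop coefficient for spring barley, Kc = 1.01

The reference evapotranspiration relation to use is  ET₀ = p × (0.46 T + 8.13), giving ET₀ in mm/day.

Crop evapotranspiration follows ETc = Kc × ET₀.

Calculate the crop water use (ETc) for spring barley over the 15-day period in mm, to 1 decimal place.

82.9 mm

ET₀ = 0.31 × (0.46 × 20.7 + 8.13) = 0.31 × 17.652 = 5.4721 mm/d
ETc = Kc × ET₀ = 1.01 × 5.4721 = 5.5268 mm/d
Over 15 days: 5.5268 × 15 = 82.902 mm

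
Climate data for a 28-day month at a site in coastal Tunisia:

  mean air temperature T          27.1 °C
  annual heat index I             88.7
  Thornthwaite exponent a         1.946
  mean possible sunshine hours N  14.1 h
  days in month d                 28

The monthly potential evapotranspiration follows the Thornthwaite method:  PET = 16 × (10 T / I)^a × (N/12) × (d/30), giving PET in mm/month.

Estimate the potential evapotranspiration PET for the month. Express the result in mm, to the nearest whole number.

10T/I = 10 × 27.1 / 88.7 = 3.0552
(10T/I)^a = 3.0552^1.946 = 8.7879
Uncorrected PET = 16 × 8.7879 = 140.606 mm
Correction = (N/12)(d/30) = (14.1/12)(28/30) = 1.0967
PET = 140.606 × 1.0967 = 154.203 mm/month

154 mm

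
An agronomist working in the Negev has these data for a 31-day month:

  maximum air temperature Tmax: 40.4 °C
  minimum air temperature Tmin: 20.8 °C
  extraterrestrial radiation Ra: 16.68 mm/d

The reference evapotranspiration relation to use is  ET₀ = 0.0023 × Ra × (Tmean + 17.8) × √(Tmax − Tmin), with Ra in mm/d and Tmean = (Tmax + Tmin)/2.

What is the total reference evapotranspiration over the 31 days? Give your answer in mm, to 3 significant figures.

255 mm

Tmean = (40.4 + 20.8)/2 = 30.60 °C
ET₀ = 0.0023 × 16.68 × (30.60 + 17.8) × √19.6 = 0.0023 × 16.68 × 48.40 × 4.4272 = 8.2205 mm/d
Over 31 days: 8.2205 × 31 = 254.836 mm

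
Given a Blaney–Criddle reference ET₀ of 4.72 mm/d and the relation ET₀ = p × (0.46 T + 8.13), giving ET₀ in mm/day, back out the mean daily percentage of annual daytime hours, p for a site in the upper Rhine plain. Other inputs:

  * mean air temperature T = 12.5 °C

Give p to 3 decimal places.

0.340

p = ET₀ / (0.46 T + 8.13) = 4.72 / (0.46 × 12.5 + 8.13) = 4.72 / 13.880 = 0.3401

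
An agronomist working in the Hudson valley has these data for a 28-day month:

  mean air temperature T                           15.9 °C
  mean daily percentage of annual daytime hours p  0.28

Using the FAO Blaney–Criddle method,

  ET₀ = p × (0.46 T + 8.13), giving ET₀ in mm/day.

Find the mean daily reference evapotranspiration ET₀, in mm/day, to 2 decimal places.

ET₀ = 0.28 × (0.46 × 15.9 + 8.13) = 0.28 × 15.444 = 4.3243 mm/d

4.32 mm/day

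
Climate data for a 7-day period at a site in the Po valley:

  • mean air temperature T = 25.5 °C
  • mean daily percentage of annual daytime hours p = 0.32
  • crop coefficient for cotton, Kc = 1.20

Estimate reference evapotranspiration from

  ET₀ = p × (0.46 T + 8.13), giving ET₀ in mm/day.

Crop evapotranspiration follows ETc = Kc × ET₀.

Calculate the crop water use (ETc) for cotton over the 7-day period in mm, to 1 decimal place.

53.4 mm

ET₀ = 0.32 × (0.46 × 25.5 + 8.13) = 0.32 × 19.860 = 6.3552 mm/d
ETc = Kc × ET₀ = 1.20 × 6.3552 = 7.6262 mm/d
Over 7 days: 7.6262 × 7 = 53.383 mm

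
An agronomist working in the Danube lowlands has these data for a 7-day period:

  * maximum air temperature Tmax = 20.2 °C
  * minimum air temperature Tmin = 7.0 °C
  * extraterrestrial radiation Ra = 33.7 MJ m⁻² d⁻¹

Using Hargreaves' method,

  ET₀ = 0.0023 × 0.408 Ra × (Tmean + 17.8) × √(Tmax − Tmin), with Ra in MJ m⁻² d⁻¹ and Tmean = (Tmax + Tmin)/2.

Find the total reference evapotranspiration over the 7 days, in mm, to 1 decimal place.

25.3 mm

Tmean = (20.2 + 7.0)/2 = 13.60 °C
0.408 Ra = 0.408 × 33.7 = 13.7496 mm/d equivalent
ET₀ = 0.0023 × 13.7496 × (13.60 + 17.8) × √13.2 = 0.0023 × 13.7496 × 31.40 × 3.6332 = 3.6078 mm/d
Over 7 days: 3.6078 × 7 = 25.255 mm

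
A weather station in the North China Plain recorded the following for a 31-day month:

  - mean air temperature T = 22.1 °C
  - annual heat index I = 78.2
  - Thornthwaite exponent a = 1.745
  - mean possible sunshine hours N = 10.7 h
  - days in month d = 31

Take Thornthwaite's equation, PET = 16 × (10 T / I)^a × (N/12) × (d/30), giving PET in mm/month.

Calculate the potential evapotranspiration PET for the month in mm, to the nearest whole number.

10T/I = 10 × 22.1 / 78.2 = 2.8261
(10T/I)^a = 2.8261^1.745 = 6.1280
Uncorrected PET = 16 × 6.1280 = 98.048 mm
Correction = (N/12)(d/30) = (10.7/12)(31/30) = 0.9214
PET = 98.048 × 0.9214 = 90.341 mm/month

90 mm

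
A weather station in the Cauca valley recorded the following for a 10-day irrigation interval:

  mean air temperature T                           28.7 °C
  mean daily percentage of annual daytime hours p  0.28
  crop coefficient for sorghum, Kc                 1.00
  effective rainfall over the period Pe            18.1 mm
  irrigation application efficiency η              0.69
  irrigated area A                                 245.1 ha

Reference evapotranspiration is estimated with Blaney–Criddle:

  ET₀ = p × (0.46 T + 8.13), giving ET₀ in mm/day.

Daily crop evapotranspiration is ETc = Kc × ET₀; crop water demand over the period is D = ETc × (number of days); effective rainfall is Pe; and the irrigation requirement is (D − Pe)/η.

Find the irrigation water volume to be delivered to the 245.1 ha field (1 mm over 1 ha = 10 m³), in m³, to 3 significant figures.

ET₀ = 0.28 × (0.46 × 28.7 + 8.13) = 0.28 × 21.332 = 5.9730 mm/d
ETc = Kc × ET₀ = 1.00 × 5.9730 = 5.9730 mm/d
Crop demand D = ETc × 10 d = 5.9730 × 10 = 59.730 mm
D − Pe = 59.730 − 18.1 = 41.630 mm
Gross irrigation = 41.630 / 0.69 = 60.333 mm
Volume = 60.333 mm × 245.1 ha × 10 = 147876.2 m³

148000 m³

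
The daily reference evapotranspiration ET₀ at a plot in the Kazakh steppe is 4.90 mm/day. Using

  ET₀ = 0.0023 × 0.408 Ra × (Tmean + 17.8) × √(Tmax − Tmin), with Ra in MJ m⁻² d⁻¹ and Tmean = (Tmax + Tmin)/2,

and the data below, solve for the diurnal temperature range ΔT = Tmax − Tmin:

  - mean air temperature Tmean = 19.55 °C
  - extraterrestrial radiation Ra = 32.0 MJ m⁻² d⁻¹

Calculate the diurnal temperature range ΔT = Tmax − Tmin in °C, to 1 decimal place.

19.1 °C

√ΔT = ET₀ / [0.0023 × 0.408 × Ra × (Tmean+17.8)] = 4.90 / (0.0023 × 13.0560 × 37.35) = 4.3689
ΔT = 4.3689² = 19.087 °C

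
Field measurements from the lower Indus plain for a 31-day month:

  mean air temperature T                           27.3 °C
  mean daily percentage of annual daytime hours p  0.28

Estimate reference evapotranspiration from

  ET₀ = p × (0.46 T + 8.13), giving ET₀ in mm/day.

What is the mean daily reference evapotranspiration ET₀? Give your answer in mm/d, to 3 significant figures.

5.79 mm/d

ET₀ = 0.28 × (0.46 × 27.3 + 8.13) = 0.28 × 20.688 = 5.7926 mm/d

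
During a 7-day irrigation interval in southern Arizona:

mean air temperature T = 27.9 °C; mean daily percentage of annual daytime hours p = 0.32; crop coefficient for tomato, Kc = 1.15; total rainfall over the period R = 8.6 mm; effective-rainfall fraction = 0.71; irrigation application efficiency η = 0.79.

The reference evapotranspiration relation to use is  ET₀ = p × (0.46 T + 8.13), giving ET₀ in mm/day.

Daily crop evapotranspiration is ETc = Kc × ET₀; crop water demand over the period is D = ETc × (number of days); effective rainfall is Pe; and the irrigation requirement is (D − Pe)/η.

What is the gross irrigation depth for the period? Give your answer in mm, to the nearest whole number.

61 mm

ET₀ = 0.32 × (0.46 × 27.9 + 8.13) = 0.32 × 20.964 = 6.7085 mm/d
ETc = Kc × ET₀ = 1.15 × 6.7085 = 7.7148 mm/d
Crop demand D = ETc × 7 d = 7.7148 × 7 = 54.004 mm
Pe = 0.71 × 8.6 = 6.106 mm
D − Pe = 54.004 − 6.106 = 47.898 mm
Gross irrigation = 47.898 / 0.79 = 60.630 mm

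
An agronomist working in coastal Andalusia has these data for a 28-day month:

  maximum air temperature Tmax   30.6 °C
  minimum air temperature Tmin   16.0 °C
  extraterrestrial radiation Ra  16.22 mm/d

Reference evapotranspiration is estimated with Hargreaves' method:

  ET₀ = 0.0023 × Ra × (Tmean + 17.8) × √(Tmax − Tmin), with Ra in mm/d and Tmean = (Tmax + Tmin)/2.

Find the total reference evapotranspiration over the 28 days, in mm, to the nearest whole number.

164 mm

Tmean = (30.6 + 16.0)/2 = 23.30 °C
ET₀ = 0.0023 × 16.22 × (23.30 + 17.8) × √14.6 = 0.0023 × 16.22 × 41.10 × 3.8210 = 5.8586 mm/d
Over 28 days: 5.8586 × 28 = 164.041 mm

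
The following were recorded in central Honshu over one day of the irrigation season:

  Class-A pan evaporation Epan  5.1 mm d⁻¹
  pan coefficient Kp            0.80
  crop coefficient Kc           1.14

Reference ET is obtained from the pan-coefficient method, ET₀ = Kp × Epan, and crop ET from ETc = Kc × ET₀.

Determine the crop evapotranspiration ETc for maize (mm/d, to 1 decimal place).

ET₀ = 0.80 × 5.1 = 4.0800 mm/d
ETc = Kc × ET₀ = 1.14 × 4.0800 = 4.6512 mm/d

4.7 mm/d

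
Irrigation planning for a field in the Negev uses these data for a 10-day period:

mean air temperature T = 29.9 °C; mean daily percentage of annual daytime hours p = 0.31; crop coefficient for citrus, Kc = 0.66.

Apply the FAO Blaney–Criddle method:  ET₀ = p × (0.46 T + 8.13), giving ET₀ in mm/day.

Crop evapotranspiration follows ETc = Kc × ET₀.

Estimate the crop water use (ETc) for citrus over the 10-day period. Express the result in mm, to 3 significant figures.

ET₀ = 0.31 × (0.46 × 29.9 + 8.13) = 0.31 × 21.884 = 6.7840 mm/d
ETc = Kc × ET₀ = 0.66 × 6.7840 = 4.4774 mm/d
Over 10 days: 4.4774 × 10 = 44.774 mm

44.8 mm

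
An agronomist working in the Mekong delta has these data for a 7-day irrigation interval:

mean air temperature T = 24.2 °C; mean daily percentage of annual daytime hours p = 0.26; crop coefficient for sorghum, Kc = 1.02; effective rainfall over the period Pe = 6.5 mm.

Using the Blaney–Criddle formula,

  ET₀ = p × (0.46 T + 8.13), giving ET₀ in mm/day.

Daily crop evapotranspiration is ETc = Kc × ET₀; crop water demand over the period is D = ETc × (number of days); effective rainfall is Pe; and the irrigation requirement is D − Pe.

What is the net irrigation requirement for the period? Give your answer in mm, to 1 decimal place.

ET₀ = 0.26 × (0.46 × 24.2 + 8.13) = 0.26 × 19.262 = 5.0081 mm/d
ETc = Kc × ET₀ = 1.02 × 5.0081 = 5.1083 mm/d
Crop demand D = ETc × 7 d = 5.1083 × 7 = 35.758 mm
D − Pe = 35.758 − 6.5 = 29.258 mm

29.3 mm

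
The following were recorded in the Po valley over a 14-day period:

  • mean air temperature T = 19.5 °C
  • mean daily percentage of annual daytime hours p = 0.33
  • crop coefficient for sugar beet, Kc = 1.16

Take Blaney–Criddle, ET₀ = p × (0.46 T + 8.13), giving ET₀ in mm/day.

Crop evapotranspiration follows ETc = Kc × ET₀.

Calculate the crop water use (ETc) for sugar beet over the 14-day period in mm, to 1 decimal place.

91.6 mm

ET₀ = 0.33 × (0.46 × 19.5 + 8.13) = 0.33 × 17.100 = 5.6430 mm/d
ETc = Kc × ET₀ = 1.16 × 5.6430 = 6.5459 mm/d
Over 14 days: 6.5459 × 14 = 91.643 mm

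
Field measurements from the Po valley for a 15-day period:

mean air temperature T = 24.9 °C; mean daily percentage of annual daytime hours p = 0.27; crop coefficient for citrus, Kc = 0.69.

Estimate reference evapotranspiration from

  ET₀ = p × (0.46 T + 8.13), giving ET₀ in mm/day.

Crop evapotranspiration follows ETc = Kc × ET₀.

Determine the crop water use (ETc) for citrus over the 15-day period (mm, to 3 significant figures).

ET₀ = 0.27 × (0.46 × 24.9 + 8.13) = 0.27 × 19.584 = 5.2877 mm/d
ETc = Kc × ET₀ = 0.69 × 5.2877 = 3.6485 mm/d
Over 15 days: 3.6485 × 15 = 54.728 mm

54.7 mm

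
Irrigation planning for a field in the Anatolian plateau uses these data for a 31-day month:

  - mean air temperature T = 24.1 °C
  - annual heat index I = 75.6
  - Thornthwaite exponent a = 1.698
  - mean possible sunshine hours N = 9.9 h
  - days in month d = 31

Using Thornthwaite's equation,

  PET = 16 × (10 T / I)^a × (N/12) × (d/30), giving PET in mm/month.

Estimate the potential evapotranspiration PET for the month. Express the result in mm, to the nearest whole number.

10T/I = 10 × 24.1 / 75.6 = 3.1878
(10T/I)^a = 3.1878^1.698 = 7.1602
Uncorrected PET = 16 × 7.1602 = 114.563 mm
Correction = (N/12)(d/30) = (9.9/12)(31/30) = 0.8525
PET = 114.563 × 0.8525 = 97.665 mm/month

98 mm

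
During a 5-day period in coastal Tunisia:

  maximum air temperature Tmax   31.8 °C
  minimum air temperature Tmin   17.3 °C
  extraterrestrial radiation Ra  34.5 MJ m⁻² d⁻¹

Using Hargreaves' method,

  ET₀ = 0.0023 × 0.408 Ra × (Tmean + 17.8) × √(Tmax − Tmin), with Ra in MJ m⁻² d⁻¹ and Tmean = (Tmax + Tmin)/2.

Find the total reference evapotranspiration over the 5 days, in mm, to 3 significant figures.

26.1 mm

Tmean = (31.8 + 17.3)/2 = 24.55 °C
0.408 Ra = 0.408 × 34.5 = 14.0760 mm/d equivalent
ET₀ = 0.0023 × 14.0760 × (24.55 + 17.8) × √14.5 = 0.0023 × 14.0760 × 42.35 × 3.8079 = 5.2209 mm/d
Over 5 days: 5.2209 × 5 = 26.105 mm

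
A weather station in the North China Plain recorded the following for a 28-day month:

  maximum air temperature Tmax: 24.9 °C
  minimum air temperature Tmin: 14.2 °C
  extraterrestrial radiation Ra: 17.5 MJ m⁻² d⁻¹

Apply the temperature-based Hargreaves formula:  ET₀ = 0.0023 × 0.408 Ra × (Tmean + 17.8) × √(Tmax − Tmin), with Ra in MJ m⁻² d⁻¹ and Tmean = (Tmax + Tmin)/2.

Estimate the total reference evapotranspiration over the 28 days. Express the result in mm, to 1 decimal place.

56.2 mm

Tmean = (24.9 + 14.2)/2 = 19.55 °C
0.408 Ra = 0.408 × 17.5 = 7.1400 mm/d equivalent
ET₀ = 0.0023 × 7.1400 × (19.55 + 17.8) × √10.7 = 0.0023 × 7.1400 × 37.35 × 3.2711 = 2.0064 mm/d
Over 28 days: 2.0064 × 28 = 56.179 mm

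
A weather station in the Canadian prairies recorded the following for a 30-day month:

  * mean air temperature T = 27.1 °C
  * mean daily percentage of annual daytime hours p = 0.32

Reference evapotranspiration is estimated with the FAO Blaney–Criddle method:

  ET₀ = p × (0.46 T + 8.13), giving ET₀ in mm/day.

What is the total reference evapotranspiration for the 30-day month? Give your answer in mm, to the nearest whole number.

198 mm

ET₀ = 0.32 × (0.46 × 27.1 + 8.13) = 0.32 × 20.596 = 6.5907 mm/d
Monthly total = 6.5907 × 30 = 197.721 mm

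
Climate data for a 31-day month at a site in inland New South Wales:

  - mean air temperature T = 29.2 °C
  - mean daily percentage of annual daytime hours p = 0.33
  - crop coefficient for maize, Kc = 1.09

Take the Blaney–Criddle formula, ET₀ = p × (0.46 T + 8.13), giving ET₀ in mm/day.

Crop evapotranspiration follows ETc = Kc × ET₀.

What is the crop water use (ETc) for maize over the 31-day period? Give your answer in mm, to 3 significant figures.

ET₀ = 0.33 × (0.46 × 29.2 + 8.13) = 0.33 × 21.562 = 7.1155 mm/d
ETc = Kc × ET₀ = 1.09 × 7.1155 = 7.7559 mm/d
Over 31 days: 7.7559 × 31 = 240.433 mm

240 mm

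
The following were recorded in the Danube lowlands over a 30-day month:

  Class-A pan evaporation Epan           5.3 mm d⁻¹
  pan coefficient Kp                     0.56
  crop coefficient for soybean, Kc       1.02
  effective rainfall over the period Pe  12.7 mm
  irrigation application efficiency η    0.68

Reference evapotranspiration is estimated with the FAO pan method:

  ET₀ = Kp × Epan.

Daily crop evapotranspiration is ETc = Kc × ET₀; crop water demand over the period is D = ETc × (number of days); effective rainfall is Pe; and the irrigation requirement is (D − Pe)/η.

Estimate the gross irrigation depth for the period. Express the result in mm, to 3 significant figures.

115 mm

ET₀ = 0.56 × 5.3 = 2.9680 mm/d
ETc = Kc × ET₀ = 1.02 × 2.9680 = 3.0274 mm/d
Crop demand D = ETc × 30 d = 3.0274 × 30 = 90.822 mm
D − Pe = 90.822 − 12.7 = 78.122 mm
Gross irrigation = 78.122 / 0.68 = 114.885 mm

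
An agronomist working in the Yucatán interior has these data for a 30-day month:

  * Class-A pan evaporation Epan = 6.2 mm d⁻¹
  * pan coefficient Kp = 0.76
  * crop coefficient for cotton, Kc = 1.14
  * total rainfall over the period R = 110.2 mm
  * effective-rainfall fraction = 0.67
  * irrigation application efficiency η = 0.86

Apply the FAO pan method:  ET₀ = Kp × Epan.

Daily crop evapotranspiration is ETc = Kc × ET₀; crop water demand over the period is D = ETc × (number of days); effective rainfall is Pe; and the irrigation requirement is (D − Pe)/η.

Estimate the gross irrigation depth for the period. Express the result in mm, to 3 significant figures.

ET₀ = 0.76 × 6.2 = 4.7120 mm/d
ETc = Kc × ET₀ = 1.14 × 4.7120 = 5.3717 mm/d
Crop demand D = ETc × 30 d = 5.3717 × 30 = 161.151 mm
Pe = 0.67 × 110.2 = 73.834 mm
D − Pe = 161.151 − 73.834 = 87.317 mm
Gross irrigation = 87.317 / 0.86 = 101.531 mm

102 mm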